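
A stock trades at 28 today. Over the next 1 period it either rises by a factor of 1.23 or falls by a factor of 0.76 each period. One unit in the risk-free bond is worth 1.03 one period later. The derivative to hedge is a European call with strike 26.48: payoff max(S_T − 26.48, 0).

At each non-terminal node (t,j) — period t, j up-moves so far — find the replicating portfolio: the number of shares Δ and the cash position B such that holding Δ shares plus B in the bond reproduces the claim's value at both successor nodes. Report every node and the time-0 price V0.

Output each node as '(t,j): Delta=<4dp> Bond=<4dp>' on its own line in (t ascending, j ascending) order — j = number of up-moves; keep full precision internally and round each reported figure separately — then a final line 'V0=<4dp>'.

(0,0): Delta=0.6049 Bond=-12.4966
V0=4.4396

No-arbitrage ⇒ martingale measure with p* = (R−d)/(u−d) = 0.5745.
Payoff layer (t=1): V(1,0)=0.0000, V(1,1)=7.9600
(0,0): S=28.0000. Δ = (V_up−V_dn)/(S_up−S_dn) = (7.9600−0.0000)/(34.4400−21.2800) = 0.6049. V = [p*·7.9600 + (1−p*)·0.0000]/1.03 = 4.4396. B = V − Δ·S = -12.4966.
Root portfolio cost Δ·28+B reproduces V0=4.4396.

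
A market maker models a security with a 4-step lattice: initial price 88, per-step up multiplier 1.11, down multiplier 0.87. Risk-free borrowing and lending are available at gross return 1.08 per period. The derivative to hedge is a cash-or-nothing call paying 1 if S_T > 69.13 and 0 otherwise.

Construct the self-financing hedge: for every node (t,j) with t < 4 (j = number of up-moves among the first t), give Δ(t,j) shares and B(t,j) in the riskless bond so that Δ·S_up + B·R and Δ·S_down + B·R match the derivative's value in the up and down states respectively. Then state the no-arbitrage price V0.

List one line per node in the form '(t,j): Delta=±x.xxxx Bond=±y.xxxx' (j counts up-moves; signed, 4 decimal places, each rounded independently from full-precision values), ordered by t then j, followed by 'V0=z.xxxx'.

(0,0): Delta=0.0015 Bond=0.5942
(1,0): Delta=0.0102 Bond=-0.0217
(1,1): Delta=0.0006 Bond=0.7365
(2,0): Delta=0.0507 Bond=-2.7194
(2,1): Delta=0.0057 Bond=0.3617
(2,2): Delta=0.0000 Bond=0.8573
(3,0): Delta=0.0000 Bond=0.0000
(3,1): Delta=0.0564 Bond=-3.3565
(3,2): Delta=0.0000 Bond=0.9259
(3,3): Delta=0.0000 Bond=0.9259
V0=0.7298

Since d<R<u, set p* = (R−d)/(u−d) = 0.8750; price each node as the discounted p*-expectation of its children.
At expiry t=4: V(4,0)=0.0000, V(4,1)=0.0000, V(4,2)=1.0000, V(4,3)=1.0000, V(4,4)=1.0000
  t=3,j=0: stock 57.9483 → up 64.3226 (V=0.0000), down 50.4150 (V=0.0000). Price 0.0000; hedge Δ=0.0000, bond B=0.0000.
  t=3,j=1: stock 73.9340 → up 82.0667 (V=1.0000), down 64.3226 (V=0.0000). Price 0.8102; hedge Δ=0.0564, bond B=-3.3565.
  t=3,j=2: stock 94.3296 → up 104.7058 (V=1.0000), down 82.0667 (V=1.0000). Price 0.9259; hedge Δ=0.0000, bond B=0.9259.
  t=3,j=3: stock 120.3515 → up 133.5902 (V=1.0000), down 104.7058 (V=1.0000). Price 0.9259; hedge Δ=0.0000, bond B=0.9259.
  t=2,j=0: stock 66.6072 → up 73.9340 (V=0.8102), down 57.9483 (V=0.0000). Price 0.6564; hedge Δ=0.0507, bond B=-2.7194.
  t=2,j=1: stock 84.9816 → up 94.3296 (V=0.9259), down 73.9340 (V=0.8102). Price 0.8439; hedge Δ=0.0057, bond B=0.3617.
  t=2,j=2: stock 108.4248 → up 120.3515 (V=0.9259), down 94.3296 (V=0.9259). Price 0.8573; hedge Δ=0.0000, bond B=0.8573.
  t=1,j=0: stock 76.5600 → up 84.9816 (V=0.8439), down 66.6072 (V=0.6564). Price 0.7597; hedge Δ=0.0102, bond B=-0.0217.
  t=1,j=1: stock 97.6800 → up 108.4248 (V=0.8573), down 84.9816 (V=0.8439). Price 0.7923; hedge Δ=0.0006, bond B=0.7365.
  t=0,j=0: stock 88.0000 → up 97.6800 (V=0.7923), down 76.5600 (V=0.7597). Price 0.7298; hedge Δ=0.0015, bond B=0.5942.
Check: Δ(0,0)·S0 + B(0,0) = 0.7298 = V0.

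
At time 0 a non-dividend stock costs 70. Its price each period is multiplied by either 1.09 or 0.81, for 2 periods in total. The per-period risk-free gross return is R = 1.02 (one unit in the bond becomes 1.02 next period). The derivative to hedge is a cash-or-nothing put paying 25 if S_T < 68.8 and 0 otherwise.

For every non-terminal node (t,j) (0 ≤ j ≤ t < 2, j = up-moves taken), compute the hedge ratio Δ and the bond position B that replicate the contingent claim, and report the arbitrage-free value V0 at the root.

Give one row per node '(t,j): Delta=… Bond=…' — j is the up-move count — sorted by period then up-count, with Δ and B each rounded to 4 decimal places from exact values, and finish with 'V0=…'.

(0,0): Delta=-0.9379 Bond=76.1640
(1,0): Delta=0.0000 Bond=24.5098
(1,1): Delta=-1.1702 Bond=95.4132
V0=10.5128

Under the risk-neutral measure, an up-move has probability p* = (R−d)/(u−d) = 0.7500 and values discount at R = 1.02.
Payoff layer (t=2): V(2,0)=25.0000, V(2,1)=25.0000, V(2,2)=0.0000
  t=1,j=0: stock 56.7000 → up 61.8030 (V=25.0000), down 45.9270 (V=25.0000). Price 24.5098; hedge Δ=0.0000, bond B=24.5098.
  t=1,j=1: stock 76.3000 → up 83.1670 (V=0.0000), down 61.8030 (V=25.0000). Price 6.1275; hedge Δ=-1.1702, bond B=95.4132.
  t=0,j=0: stock 70.0000 → up 76.3000 (V=6.1275), down 56.7000 (V=24.5098). Price 10.5128; hedge Δ=-0.9379, bond B=76.1640.
Check: Δ(0,0)·S0 + B(0,0) = 10.5128 = V0.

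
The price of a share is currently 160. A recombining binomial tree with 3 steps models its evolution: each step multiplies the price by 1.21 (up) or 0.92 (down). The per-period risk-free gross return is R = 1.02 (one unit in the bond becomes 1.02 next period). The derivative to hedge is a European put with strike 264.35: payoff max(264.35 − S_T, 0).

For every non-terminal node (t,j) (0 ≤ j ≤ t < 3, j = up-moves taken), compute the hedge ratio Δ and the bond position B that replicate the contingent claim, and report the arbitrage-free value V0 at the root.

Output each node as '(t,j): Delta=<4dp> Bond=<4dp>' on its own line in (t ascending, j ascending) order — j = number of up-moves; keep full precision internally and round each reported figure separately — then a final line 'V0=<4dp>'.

(0,0): Delta=-0.9530 Bond=242.3137
(1,0): Delta=-1.0000 Bond=254.0850
(1,1): Delta=-0.8850 Bond=234.0024
(2,0): Delta=-1.0000 Bond=259.1667
(2,1): Delta=-1.0000 Bond=259.1667
(2,2): Delta=-0.7188 Bond=199.7624
V0=89.8409

Under the risk-neutral measure, an up-move has probability p* = (R−d)/(u−d) = 0.3448 and values discount at R = 1.02.
Terminal values V(3,·): V(3,0)=139.7599, V(3,1)=100.4870, V(3,2)=48.8345, V(3,3)=0.0000
  t=2,j=0: stock 135.4240 → up 163.8630 (V=100.4870), down 124.5901 (V=139.7599). Price 123.7427; hedge Δ=-1.0000, bond B=259.1667.
  t=2,j=1: stock 178.1120 → up 215.5155 (V=48.8345), down 163.8630 (V=100.4870). Price 81.0547; hedge Δ=-1.0000, bond B=259.1667.
  t=2,j=2: stock 234.2560 → up 283.4498 (V=0.0000), down 215.5155 (V=48.8345). Price 31.3677; hedge Δ=-0.7188, bond B=199.7624.
  t=1,j=0: stock 147.2000 → up 178.1120 (V=81.0547), down 135.4240 (V=123.7427). Price 106.8850; hedge Δ=-1.0000, bond B=254.0850.
  t=1,j=1: stock 193.6000 → up 234.2560 (V=31.3677), down 178.1120 (V=81.0547). Price 62.6679; hedge Δ=-0.8850, bond B=234.0024.
  t=0,j=0: stock 160.0000 → up 193.6000 (V=62.6679), down 147.2000 (V=106.8850). Price 89.8409; hedge Δ=-0.9530, bond B=242.3137.
Root portfolio cost Δ·160+B reproduces V0=89.8409.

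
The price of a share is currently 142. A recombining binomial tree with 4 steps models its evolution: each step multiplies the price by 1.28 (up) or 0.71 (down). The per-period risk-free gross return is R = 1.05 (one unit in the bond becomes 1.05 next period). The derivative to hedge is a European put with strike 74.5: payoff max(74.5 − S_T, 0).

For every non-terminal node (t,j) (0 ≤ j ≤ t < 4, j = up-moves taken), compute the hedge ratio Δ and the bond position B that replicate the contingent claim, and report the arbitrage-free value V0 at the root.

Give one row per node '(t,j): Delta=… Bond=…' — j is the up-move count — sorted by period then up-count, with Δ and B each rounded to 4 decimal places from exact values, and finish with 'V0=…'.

(0,0): Delta=-0.0497 Bond=9.1114
(1,0): Delta=-0.1462 Bond=19.2992
(1,1): Delta=-0.0135 Bond=2.9835
(2,0): Delta=-0.4044 Bond=38.7432
(2,1): Delta=-0.0493 Bond=7.7636
(2,2): Delta=0.0000 Bond=0.0000
(3,0): Delta=-1.0000 Bond=70.9524
(3,1): Delta=-0.1809 Bond=20.2022
(3,2): Delta=0.0000 Bond=0.0000
(3,3): Delta=0.0000 Bond=0.0000
V0=2.0560

Under the risk-neutral measure, an up-move has probability p* = (R−d)/(u−d) = 0.5965 and values discount at R = 1.05.
Terminal payoffs: V(4,0)=38.4154, V(4,1)=9.4461, V(4,2)=0.0000, V(4,3)=0.0000, V(4,4)=0.0000
(3,0): S=50.8234. Δ = (V_up−V_dn)/(S_up−S_dn) = (9.4461−38.4154)/(65.0539−36.0846) = -1.0000. V = [p*·9.4461 + (1−p*)·38.4154]/1.05 = 20.1290. B = V − Δ·S = 70.9524.
(3,1): S=91.6252. Δ = (V_up−V_dn)/(S_up−S_dn) = (0.0000−9.4461)/(117.2803−65.0539) = -0.1809. V = [p*·0.0000 + (1−p*)·9.4461]/1.05 = 3.6301. B = V − Δ·S = 20.2022.
(3,2): S=165.1835. Δ = (V_up−V_dn)/(S_up−S_dn) = (0.0000−0.0000)/(211.4349−117.2803) = 0.0000. V = [p*·0.0000 + (1−p*)·0.0000]/1.05 = 0.0000. B = V − Δ·S = 0.0000.
(3,3): S=297.7956. Δ = (V_up−V_dn)/(S_up−S_dn) = (0.0000−0.0000)/(381.1783−211.4349) = 0.0000. V = [p*·0.0000 + (1−p*)·0.0000]/1.05 = 0.0000. B = V − Δ·S = 0.0000.
(2,0): S=71.5822. Δ = (V_up−V_dn)/(S_up−S_dn) = (3.6301−20.1290)/(91.6252−50.8234) = -0.4044. V = [p*·3.6301 + (1−p*)·20.1290]/1.05 = 9.7977. B = V − Δ·S = 38.7432.
(2,1): S=129.0496. Δ = (V_up−V_dn)/(S_up−S_dn) = (0.0000−3.6301)/(165.1835−91.6252) = -0.0493. V = [p*·0.0000 + (1−p*)·3.6301]/1.05 = 1.3950. B = V − Δ·S = 7.7636.
(2,2): S=232.6528. Δ = (V_up−V_dn)/(S_up−S_dn) = (0.0000−0.0000)/(297.7956−165.1835) = 0.0000. V = [p*·0.0000 + (1−p*)·0.0000]/1.05 = 0.0000. B = V − Δ·S = 0.0000.
(1,0): S=100.8200. Δ = (V_up−V_dn)/(S_up−S_dn) = (1.3950−9.7977)/(129.0496−71.5822) = -0.1462. V = [p*·1.3950 + (1−p*)·9.7977]/1.05 = 4.5577. B = V − Δ·S = 19.2992.
(1,1): S=181.7600. Δ = (V_up−V_dn)/(S_up−S_dn) = (0.0000−1.3950)/(232.6528−129.0496) = -0.0135. V = [p*·0.0000 + (1−p*)·1.3950]/1.05 = 0.5361. B = V − Δ·S = 2.9835.
(0,0): S=142.0000. Δ = (V_up−V_dn)/(S_up−S_dn) = (0.5361−4.5577)/(181.7600−100.8200) = -0.0497. V = [p*·0.5361 + (1−p*)·4.5577]/1.05 = 2.0560. B = V − Δ·S = 9.1114.
Self-financing check: at every node Δ·S+B equals the discounted successor values.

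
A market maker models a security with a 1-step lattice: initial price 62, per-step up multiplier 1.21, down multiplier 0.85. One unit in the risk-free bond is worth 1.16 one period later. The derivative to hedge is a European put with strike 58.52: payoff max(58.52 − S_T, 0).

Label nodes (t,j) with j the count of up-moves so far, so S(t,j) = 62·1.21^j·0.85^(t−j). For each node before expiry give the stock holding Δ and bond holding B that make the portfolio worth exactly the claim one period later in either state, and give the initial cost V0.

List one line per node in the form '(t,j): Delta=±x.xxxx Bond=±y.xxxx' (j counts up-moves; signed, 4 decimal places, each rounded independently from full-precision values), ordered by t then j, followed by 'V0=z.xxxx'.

No-arbitrage ⇒ martingale measure with p* = (R−d)/(u−d) = 0.8611.
Payoff layer (t=1): V(1,0)=5.8200, V(1,1)=0.0000
Node (0,0) S=62.0000: V=(p*·0.0000+(1−p*)·5.8200)/1.16=0.6968; Δ=(0.0000−5.8200)/(75.0200−52.7000)=-0.2608; B=V−Δ·S=16.8635
The time-0 hedge costs 0.6968, which is the no-arbitrage price.

(0,0): Delta=-0.2608 Bond=16.8635
V0=0.6968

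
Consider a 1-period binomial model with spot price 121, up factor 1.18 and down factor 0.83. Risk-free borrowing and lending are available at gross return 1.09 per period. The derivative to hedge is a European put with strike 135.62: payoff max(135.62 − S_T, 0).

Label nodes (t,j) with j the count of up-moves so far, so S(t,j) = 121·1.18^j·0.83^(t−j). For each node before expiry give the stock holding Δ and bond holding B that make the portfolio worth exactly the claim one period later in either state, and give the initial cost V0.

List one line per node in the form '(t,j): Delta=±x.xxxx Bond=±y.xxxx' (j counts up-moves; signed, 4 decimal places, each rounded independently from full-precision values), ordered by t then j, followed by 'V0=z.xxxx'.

(0,0): Delta=-0.8309 Bond=108.8446
V0=8.3017

No-arbitrage ⇒ martingale measure with p* = (R−d)/(u−d) = 0.7429.
Terminal payoffs: V(1,0)=35.1900, V(1,1)=0.0000
(0,0): S=121.0000. Δ = (V_up−V_dn)/(S_up−S_dn) = (0.0000−35.1900)/(142.7800−100.4300) = -0.8309. V = [p*·0.0000 + (1−p*)·35.1900]/1.09 = 8.3017. B = V − Δ·S = 108.8446.
The time-0 hedge costs 8.3017, which is the no-arbitrage price.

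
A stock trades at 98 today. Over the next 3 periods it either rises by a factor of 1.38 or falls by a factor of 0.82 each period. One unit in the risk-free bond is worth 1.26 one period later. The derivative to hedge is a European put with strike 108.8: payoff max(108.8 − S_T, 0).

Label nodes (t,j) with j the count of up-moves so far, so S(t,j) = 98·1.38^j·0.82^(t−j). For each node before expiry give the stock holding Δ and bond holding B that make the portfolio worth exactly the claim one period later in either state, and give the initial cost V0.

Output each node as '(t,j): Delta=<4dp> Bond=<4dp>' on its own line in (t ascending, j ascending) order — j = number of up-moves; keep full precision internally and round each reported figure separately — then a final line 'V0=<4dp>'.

(0,0): Delta=-0.0885 Bond=9.9082
(1,0): Delta=-0.3870 Bond=36.4728
(1,1): Delta=-0.0401 Bond=5.9421
(2,0): Delta=-1.0000 Bond=86.3492
(2,1): Delta=-0.2877 Bond=34.9393
(2,2): Delta=0.0000 Bond=0.0000
V0=1.2360

No-arbitrage ⇒ martingale measure with p* = (R−d)/(u−d) = 0.7857.
Terminal values V(3,·): V(3,0)=54.7659, V(3,1)=17.8646, V(3,2)=0.0000, V(3,3)=0.0000
(2,0): S=65.8952. Δ = (V_up−V_dn)/(S_up−S_dn) = (17.8646−54.7659)/(90.9354−54.0341) = -1.0000. V = [p*·17.8646 + (1−p*)·54.7659]/1.26 = 20.4540. B = V − Δ·S = 86.3492.
(2,1): S=110.8968. Δ = (V_up−V_dn)/(S_up−S_dn) = (0.0000−17.8646)/(153.0376−90.9354) = -0.2877. V = [p*·0.0000 + (1−p*)·17.8646]/1.26 = 3.0382. B = V − Δ·S = 34.9393.
(2,2): S=186.6312. Δ = (V_up−V_dn)/(S_up−S_dn) = (0.0000−0.0000)/(257.5511−153.0376) = 0.0000. V = [p*·0.0000 + (1−p*)·0.0000]/1.26 = 0.0000. B = V − Δ·S = 0.0000.
(1,0): S=80.3600. Δ = (V_up−V_dn)/(S_up−S_dn) = (3.0382−20.4540)/(110.8968−65.8952) = -0.3870. V = [p*·3.0382 + (1−p*)·20.4540]/1.26 = 5.3731. B = V − Δ·S = 36.4728.
(1,1): S=135.2400. Δ = (V_up−V_dn)/(S_up−S_dn) = (0.0000−3.0382)/(186.6312−110.8968) = -0.0401. V = [p*·0.0000 + (1−p*)·3.0382]/1.26 = 0.5167. B = V − Δ·S = 5.9421.
(0,0): S=98.0000. Δ = (V_up−V_dn)/(S_up−S_dn) = (0.5167−5.3731)/(135.2400−80.3600) = -0.0885. V = [p*·0.5167 + (1−p*)·5.3731]/1.26 = 1.2360. B = V − Δ·S = 9.9082.
Check: Δ(0,0)·S0 + B(0,0) = 1.2360 = V0.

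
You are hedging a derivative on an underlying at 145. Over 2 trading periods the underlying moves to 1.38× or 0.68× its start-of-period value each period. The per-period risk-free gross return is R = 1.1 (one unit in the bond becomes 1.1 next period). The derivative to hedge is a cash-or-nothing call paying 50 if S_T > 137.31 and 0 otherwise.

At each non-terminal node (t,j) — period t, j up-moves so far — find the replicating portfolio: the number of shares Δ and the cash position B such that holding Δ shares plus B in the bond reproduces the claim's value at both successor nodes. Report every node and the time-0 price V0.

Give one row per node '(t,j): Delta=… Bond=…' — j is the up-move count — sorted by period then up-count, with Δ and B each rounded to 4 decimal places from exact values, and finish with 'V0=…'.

The replicating-portfolio and risk-neutral prices coincide; use p* = (1.1−0.68)/(1.38−0.68) = 0.6000 for the latter.
At expiry t=2: V(2,0)=0.0000, V(2,1)=0.0000, V(2,2)=50.0000
  t=1,j=0: stock 98.6000 → up 136.0680 (V=0.0000), down 67.0480 (V=0.0000). Price 0.0000; hedge Δ=0.0000, bond B=0.0000.
  t=1,j=1: stock 200.1000 → up 276.1380 (V=50.0000), down 136.0680 (V=0.0000). Price 27.2727; hedge Δ=0.3570, bond B=-44.1558.
  t=0,j=0: stock 145.0000 → up 200.1000 (V=27.2727), down 98.6000 (V=0.0000). Price 14.8760; hedge Δ=0.2687, bond B=-24.0850.
The time-0 hedge costs 14.8760, which is the no-arbitrage price.

(0,0): Delta=0.2687 Bond=-24.0850
(1,0): Delta=0.0000 Bond=0.0000
(1,1): Delta=0.3570 Bond=-44.1558
V0=14.8760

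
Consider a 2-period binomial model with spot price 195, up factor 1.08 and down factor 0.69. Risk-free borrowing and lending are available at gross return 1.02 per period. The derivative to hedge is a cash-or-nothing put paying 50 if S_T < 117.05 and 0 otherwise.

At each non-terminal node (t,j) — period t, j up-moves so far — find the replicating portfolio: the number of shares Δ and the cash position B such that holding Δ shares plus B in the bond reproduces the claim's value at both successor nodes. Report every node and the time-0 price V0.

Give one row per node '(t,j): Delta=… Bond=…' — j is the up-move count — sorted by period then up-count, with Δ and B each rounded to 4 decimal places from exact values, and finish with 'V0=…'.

The replicating-portfolio and risk-neutral prices coincide; use p* = (1.02−0.69)/(1.08−0.69) = 0.8462 for the latter.
Payoff layer (t=2): V(2,0)=50.0000, V(2,1)=0.0000, V(2,2)=0.0000
(1,0): S=134.5500. Δ = (V_up−V_dn)/(S_up−S_dn) = (0.0000−50.0000)/(145.3140−92.8395) = -0.9528. V = [p*·0.0000 + (1−p*)·50.0000]/1.02 = 7.5415. B = V − Δ·S = 135.7466.
(1,1): S=210.6000. Δ = (V_up−V_dn)/(S_up−S_dn) = (0.0000−0.0000)/(227.4480−145.3140) = 0.0000. V = [p*·0.0000 + (1−p*)·0.0000]/1.02 = 0.0000. B = V − Δ·S = 0.0000.
(0,0): S=195.0000. Δ = (V_up−V_dn)/(S_up−S_dn) = (0.0000−7.5415)/(210.6000−134.5500) = -0.0992. V = [p*·0.0000 + (1−p*)·7.5415]/1.02 = 1.1375. B = V − Δ·S = 20.4746.
Each (Δ,B) replicates both successor values, so the strategy is self-financing and V0 is arbitrage-free.

(0,0): Delta=-0.0992 Bond=20.4746
(1,0): Delta=-0.9528 Bond=135.7466
(1,1): Delta=0.0000 Bond=0.0000
V0=1.1375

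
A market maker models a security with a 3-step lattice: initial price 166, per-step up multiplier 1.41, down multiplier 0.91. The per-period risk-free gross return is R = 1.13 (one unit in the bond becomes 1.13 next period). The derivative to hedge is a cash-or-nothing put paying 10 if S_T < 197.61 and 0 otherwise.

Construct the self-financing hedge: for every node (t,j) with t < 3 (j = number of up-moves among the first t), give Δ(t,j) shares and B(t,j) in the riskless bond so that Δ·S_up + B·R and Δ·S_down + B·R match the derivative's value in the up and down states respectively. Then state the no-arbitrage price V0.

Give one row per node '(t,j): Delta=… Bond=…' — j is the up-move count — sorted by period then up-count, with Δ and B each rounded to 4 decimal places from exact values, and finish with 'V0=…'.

No-arbitrage ⇒ martingale measure with p* = (R−d)/(u−d) = 0.4400.
Terminal payoffs: V(3,0)=10.0000, V(3,1)=10.0000, V(3,2)=0.0000, V(3,3)=0.0000
  t=2,j=0: stock 137.4646 → up 193.8251 (V=10.0000), down 125.0928 (V=10.0000). Price 8.8496; hedge Δ=0.0000, bond B=8.8496.
  t=2,j=1: stock 212.9946 → up 300.3224 (V=0.0000), down 193.8251 (V=10.0000). Price 4.9558; hedge Δ=-0.0939, bond B=24.9558.
  t=2,j=2: stock 330.0246 → up 465.3347 (V=0.0000), down 300.3224 (V=0.0000). Price 0.0000; hedge Δ=0.0000, bond B=0.0000.
  t=1,j=0: stock 151.0600 → up 212.9946 (V=4.9558), down 137.4646 (V=8.8496). Price 6.3153; hedge Δ=-0.0516, bond B=14.1029.
  t=1,j=1: stock 234.0600 → up 330.0246 (V=0.0000), down 212.9946 (V=4.9558). Price 2.4559; hedge Δ=-0.0423, bond B=12.3675.
  t=0,j=0: stock 166.0000 → up 234.0600 (V=2.4559), down 151.0600 (V=6.3153). Price 4.0860; hedge Δ=-0.0465, bond B=11.8047.
Self-financing check: at every node Δ·S+B equals the discounted successor values.

(0,0): Delta=-0.0465 Bond=11.8047
(1,0): Delta=-0.0516 Bond=14.1029
(1,1): Delta=-0.0423 Bond=12.3675
(2,0): Delta=0.0000 Bond=8.8496
(2,1): Delta=-0.0939 Bond=24.9558
(2,2): Delta=0.0000 Bond=0.0000
V0=4.0860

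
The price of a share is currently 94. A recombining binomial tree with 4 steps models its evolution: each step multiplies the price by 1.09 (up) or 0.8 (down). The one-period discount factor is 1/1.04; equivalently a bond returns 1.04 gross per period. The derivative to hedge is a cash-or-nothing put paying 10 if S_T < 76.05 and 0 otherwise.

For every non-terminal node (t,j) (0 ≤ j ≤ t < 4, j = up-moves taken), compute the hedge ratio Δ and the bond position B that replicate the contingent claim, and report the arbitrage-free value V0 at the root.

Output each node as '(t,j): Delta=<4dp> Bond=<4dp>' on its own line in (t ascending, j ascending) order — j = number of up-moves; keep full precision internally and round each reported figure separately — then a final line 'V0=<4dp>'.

Risk-neutral probability p* = (R−d)/(u−d) = (1.04−0.8)/(1.09−0.8) = 0.8276.
Terminal values V(4,·): V(4,0)=10.0000, V(4,1)=10.0000, V(4,2)=10.0000, V(4,3)=0.0000, V(4,4)=0.0000
Node (3,0) S=48.1280: V=(p*·10.0000+(1−p*)·10.0000)/1.04=9.6154; Δ=(10.0000−10.0000)/(52.4595−38.5024)=0.0000; B=V−Δ·S=9.6154
Node (3,1) S=65.5744: V=(p*·10.0000+(1−p*)·10.0000)/1.04=9.6154; Δ=(10.0000−10.0000)/(71.4761−52.4595)=0.0000; B=V−Δ·S=9.6154
Node (3,2) S=89.3451: V=(p*·0.0000+(1−p*)·10.0000)/1.04=1.6578; Δ=(0.0000−10.0000)/(97.3862−71.4761)=-0.3860; B=V−Δ·S=36.1406
Node (3,3) S=121.7327: V=(p*·0.0000+(1−p*)·0.0000)/1.04=0.0000; Δ=(0.0000−0.0000)/(132.6887−97.3862)=0.0000; B=V−Δ·S=0.0000
Node (2,0) S=60.1600: V=(p*·9.6154+(1−p*)·9.6154)/1.04=9.2456; Δ=(9.6154−9.6154)/(65.5744−48.1280)=0.0000; B=V−Δ·S=9.2456
Node (2,1) S=81.9680: V=(p*·1.6578+(1−p*)·9.6154)/1.04=2.9133; Δ=(1.6578−9.6154)/(89.3451−65.5744)=-0.3348; B=V−Δ·S=30.3531
Node (2,2) S=111.6814: V=(p*·0.0000+(1−p*)·1.6578)/1.04=0.2748; Δ=(0.0000−1.6578)/(121.7327−89.3451)=-0.0512; B=V−Δ·S=5.9915
Node (1,0) S=75.2000: V=(p*·2.9133+(1−p*)·9.2456)/1.04=3.8510; Δ=(2.9133−9.2456)/(81.9680−60.1600)=-0.2904; B=V−Δ·S=25.6865
Node (1,1) S=102.4600: V=(p*·0.2748+(1−p*)·2.9133)/1.04=0.7017; Δ=(0.2748−2.9133)/(111.6814−81.9680)=-0.0888; B=V−Δ·S=9.7998
Node (0,0) S=94.0000: V=(p*·0.7017+(1−p*)·3.8510)/1.04=1.1968; Δ=(0.7017−3.8510)/(102.4600−75.2000)=-0.1155; B=V−Δ·S=12.0566
Root portfolio cost Δ·94+B reproduces V0=1.1968.

(0,0): Delta=-0.1155 Bond=12.0566
(1,0): Delta=-0.2904 Bond=25.6865
(1,1): Delta=-0.0888 Bond=9.7998
(2,0): Delta=0.0000 Bond=9.2456
(2,1): Delta=-0.3348 Bond=30.3531
(2,2): Delta=-0.0512 Bond=5.9915
(3,0): Delta=0.0000 Bond=9.6154
(3,1): Delta=0.0000 Bond=9.6154
(3,2): Delta=-0.3860 Bond=36.1406
(3,3): Delta=0.0000 Bond=0.0000
V0=1.1968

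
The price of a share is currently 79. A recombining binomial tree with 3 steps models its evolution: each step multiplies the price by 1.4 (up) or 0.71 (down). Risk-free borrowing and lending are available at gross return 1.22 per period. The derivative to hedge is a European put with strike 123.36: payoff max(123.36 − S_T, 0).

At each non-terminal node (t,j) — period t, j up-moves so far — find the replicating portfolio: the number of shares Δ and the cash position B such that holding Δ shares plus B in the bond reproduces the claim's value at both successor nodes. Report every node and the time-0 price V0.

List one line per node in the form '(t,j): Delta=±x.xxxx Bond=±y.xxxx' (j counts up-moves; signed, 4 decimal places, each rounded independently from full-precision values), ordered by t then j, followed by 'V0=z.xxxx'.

(0,0): Delta=-0.3710 Bond=39.0155
(1,0): Delta=-1.0000 Bond=82.8809
(1,1): Delta=-0.2584 Bond=35.1465
(2,0): Delta=-1.0000 Bond=101.1148
(2,1): Delta=-1.0000 Bond=101.1148
(2,2): Delta=-0.1256 Bond=22.3248
V0=9.7085

The replicating-portfolio and risk-neutral prices coincide; use p* = (1.22−0.71)/(1.4−0.71) = 0.7391 for the latter.
Terminal payoffs: V(3,0)=95.0850, V(3,1)=67.6065, V(3,2)=13.4236, V(3,3)=0.0000
(2,0): S=39.8239. Δ = (V_up−V_dn)/(S_up−S_dn) = (67.6065−95.0850)/(55.7535−28.2750) = -1.0000. V = [p*·67.6065 + (1−p*)·95.0850]/1.22 = 61.2909. B = V − Δ·S = 101.1148.
(2,1): S=78.5260. Δ = (V_up−V_dn)/(S_up−S_dn) = (13.4236−67.6065)/(109.9364−55.7535) = -1.0000. V = [p*·13.4236 + (1−p*)·67.6065]/1.22 = 22.5888. B = V − Δ·S = 101.1148.
(2,2): S=154.8400. Δ = (V_up−V_dn)/(S_up−S_dn) = (0.0000−13.4236)/(216.7760−109.9364) = -0.1256. V = [p*·0.0000 + (1−p*)·13.4236]/1.22 = 2.8703. B = V − Δ·S = 22.3248.
(1,0): S=56.0900. Δ = (V_up−V_dn)/(S_up−S_dn) = (22.5888−61.2909)/(78.5260−39.8239) = -1.0000. V = [p*·22.5888 + (1−p*)·61.2909]/1.22 = 26.7909. B = V − Δ·S = 82.8809.
(1,1): S=110.6000. Δ = (V_up−V_dn)/(S_up−S_dn) = (2.8703−22.5888)/(154.8400−78.5260) = -0.2584. V = [p*·2.8703 + (1−p*)·22.5888]/1.22 = 6.5691. B = V − Δ·S = 35.1465.
(0,0): S=79.0000. Δ = (V_up−V_dn)/(S_up−S_dn) = (6.5691−26.7909)/(110.6000−56.0900) = -0.3710. V = [p*·6.5691 + (1−p*)·26.7909]/1.22 = 9.7085. B = V − Δ·S = 39.0155.
Self-financing check: at every node Δ·S+B equals the discounted successor values.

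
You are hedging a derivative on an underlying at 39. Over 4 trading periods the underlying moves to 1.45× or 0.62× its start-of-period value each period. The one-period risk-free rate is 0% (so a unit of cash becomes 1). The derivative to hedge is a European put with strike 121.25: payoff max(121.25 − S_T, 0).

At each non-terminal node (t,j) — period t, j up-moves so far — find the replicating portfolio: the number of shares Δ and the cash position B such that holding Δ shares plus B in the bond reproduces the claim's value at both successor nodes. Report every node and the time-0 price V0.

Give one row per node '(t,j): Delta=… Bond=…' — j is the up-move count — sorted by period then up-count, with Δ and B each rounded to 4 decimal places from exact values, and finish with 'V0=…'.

Under the risk-neutral measure, an up-move has probability p* = (R−d)/(u−d) = 0.4578 and values discount at R = 1.
At expiry t=4: V(4,0)=115.4872, V(4,1)=107.7726, V(4,2)=89.7302, V(4,3)=47.5342, V(4,4)=0.0000
  t=3,j=0: stock 9.2948 → up 13.4774 (V=107.7726), down 5.7628 (V=115.4872). Price 111.9552; hedge Δ=-1.0000, bond B=121.2500.
  t=3,j=1: stock 21.7378 → up 31.5198 (V=89.7302), down 13.4774 (V=107.7726). Price 99.5122; hedge Δ=-1.0000, bond B=121.2500.
  t=3,j=2: stock 50.8385 → up 73.7158 (V=47.5342), down 31.5198 (V=89.7302). Price 70.4115; hedge Δ=-1.0000, bond B=121.2500.
  t=3,j=3: stock 118.8964 → up 172.3997 (V=0.0000), down 73.7158 (V=47.5342). Price 25.7716; hedge Δ=-0.4817, bond B=83.0418.
  t=2,j=0: stock 14.9916 → up 21.7378 (V=99.5122), down 9.2948 (V=111.9552). Price 106.2584; hedge Δ=-1.0000, bond B=121.2500.
  t=2,j=1: stock 35.0610 → up 50.8385 (V=70.4115), down 21.7378 (V=99.5122). Price 86.1890; hedge Δ=-1.0000, bond B=121.2500.
  t=2,j=2: stock 81.9975 → up 118.8964 (V=25.7716), down 50.8385 (V=70.4115). Price 49.9740; hedge Δ=-0.6559, bond B=103.7571.
  t=1,j=0: stock 24.1800 → up 35.0610 (V=86.1890), down 14.9916 (V=106.2584). Price 97.0700; hedge Δ=-1.0000, bond B=121.2500.
  t=1,j=1: stock 56.5500 → up 81.9975 (V=49.9740), down 35.0610 (V=86.1890). Price 69.6086; hedge Δ=-0.7716, bond B=113.2412.
  t=0,j=0: stock 39.0000 → up 56.5500 (V=69.6086), down 24.1800 (V=97.0700). Price 84.4973; hedge Δ=-0.8484, bond B=117.5833.
Self-financing check: at every node Δ·S+B equals the discounted successor values.

(0,0): Delta=-0.8484 Bond=117.5833
(1,0): Delta=-1.0000 Bond=121.2500
(1,1): Delta=-0.7716 Bond=113.2412
(2,0): Delta=-1.0000 Bond=121.2500
(2,1): Delta=-1.0000 Bond=121.2500
(2,2): Delta=-0.6559 Bond=103.7571
(3,0): Delta=-1.0000 Bond=121.2500
(3,1): Delta=-1.0000 Bond=121.2500
(3,2): Delta=-1.0000 Bond=121.2500
(3,3): Delta=-0.4817 Bond=83.0418
V0=84.4973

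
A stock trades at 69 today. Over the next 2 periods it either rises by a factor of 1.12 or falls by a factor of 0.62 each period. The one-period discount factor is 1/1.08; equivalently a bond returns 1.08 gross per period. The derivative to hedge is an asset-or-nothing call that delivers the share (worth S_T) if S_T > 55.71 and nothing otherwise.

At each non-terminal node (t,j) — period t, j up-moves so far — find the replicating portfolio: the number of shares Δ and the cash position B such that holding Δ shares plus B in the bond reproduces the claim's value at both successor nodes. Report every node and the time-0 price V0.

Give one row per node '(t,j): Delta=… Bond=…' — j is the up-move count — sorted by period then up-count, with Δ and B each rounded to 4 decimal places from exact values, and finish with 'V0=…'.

Risk-neutral probability p* = (R−d)/(u−d) = (1.08−0.62)/(1.12−0.62) = 0.9200.
Payoff layer (t=2): V(2,0)=0.0000, V(2,1)=0.0000, V(2,2)=86.5536
  t=1,j=0: stock 42.7800 → up 47.9136 (V=0.0000), down 26.5236 (V=0.0000). Price 0.0000; hedge Δ=0.0000, bond B=0.0000.
  t=1,j=1: stock 77.2800 → up 86.5536 (V=86.5536), down 47.9136 (V=0.0000). Price 73.7308; hedge Δ=2.2400, bond B=-99.3764.
  t=0,j=0: stock 69.0000 → up 77.2800 (V=73.7308), down 42.7800 (V=0.0000). Price 62.8078; hedge Δ=2.1371, bond B=-84.6539.
The time-0 hedge costs 62.8078, which is the no-arbitrage price.

(0,0): Delta=2.1371 Bond=-84.6539
(1,0): Delta=0.0000 Bond=0.0000
(1,1): Delta=2.2400 Bond=-99.3764
V0=62.8078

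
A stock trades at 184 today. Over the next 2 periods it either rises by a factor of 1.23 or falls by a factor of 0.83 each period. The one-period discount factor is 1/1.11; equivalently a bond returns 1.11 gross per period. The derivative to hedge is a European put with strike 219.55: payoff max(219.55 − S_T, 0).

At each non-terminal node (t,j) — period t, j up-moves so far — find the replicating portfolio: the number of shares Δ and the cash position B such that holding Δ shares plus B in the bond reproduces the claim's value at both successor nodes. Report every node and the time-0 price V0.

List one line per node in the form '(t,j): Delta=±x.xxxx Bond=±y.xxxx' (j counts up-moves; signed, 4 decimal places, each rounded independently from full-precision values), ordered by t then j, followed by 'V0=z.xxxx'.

The replicating-portfolio and risk-neutral prices coincide; use p* = (1.11−0.83)/(1.23−0.83) = 0.7000 for the latter.
Payoff layer (t=2): V(2,0)=92.7924, V(2,1)=31.7044, V(2,2)=0.0000
Node (1,0) S=152.7200: V=(p*·31.7044+(1−p*)·92.7924)/1.11=45.0728; Δ=(31.7044−92.7924)/(187.8456−126.7576)=-1.0000; B=V−Δ·S=197.7928
Node (1,1) S=226.3200: V=(p*·0.0000+(1−p*)·31.7044)/1.11=8.5688; Δ=(0.0000−31.7044)/(278.3736−187.8456)=-0.3502; B=V−Δ·S=87.8298
Node (0,0) S=184.0000: V=(p*·8.5688+(1−p*)·45.0728)/1.11=17.5856; Δ=(8.5688−45.0728)/(226.3200−152.7200)=-0.4960; B=V−Δ·S=108.8456
The time-0 hedge costs 17.5856, which is the no-arbitrage price.

(0,0): Delta=-0.4960 Bond=108.8456
(1,0): Delta=-1.0000 Bond=197.7928
(1,1): Delta=-0.3502 Bond=87.8298
V0=17.5856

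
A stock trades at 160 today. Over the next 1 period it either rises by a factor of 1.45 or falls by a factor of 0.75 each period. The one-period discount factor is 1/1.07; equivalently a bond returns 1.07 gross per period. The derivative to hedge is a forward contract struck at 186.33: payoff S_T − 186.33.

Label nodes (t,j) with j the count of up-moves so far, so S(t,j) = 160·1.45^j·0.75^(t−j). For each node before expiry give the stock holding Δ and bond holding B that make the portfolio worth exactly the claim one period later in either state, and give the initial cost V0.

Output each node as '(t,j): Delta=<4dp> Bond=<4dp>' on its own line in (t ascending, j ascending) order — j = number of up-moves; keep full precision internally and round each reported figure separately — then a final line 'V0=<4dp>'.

No-arbitrage ⇒ martingale measure with p* = (R−d)/(u−d) = 0.4571.
At expiry t=1: V(1,0)=-66.3300, V(1,1)=45.6700
(0,0): S=160.0000. Δ = (V_up−V_dn)/(S_up−S_dn) = (45.6700−-66.3300)/(232.0000−120.0000) = 1.0000. V = [p*·45.6700 + (1−p*)·-66.3300]/1.07 = -14.1402. B = V − Δ·S = -174.1402.
Each (Δ,B) replicates both successor values, so the strategy is self-financing and V0 is arbitrage-free.

(0,0): Delta=1.0000 Bond=-174.1402
V0=-14.1402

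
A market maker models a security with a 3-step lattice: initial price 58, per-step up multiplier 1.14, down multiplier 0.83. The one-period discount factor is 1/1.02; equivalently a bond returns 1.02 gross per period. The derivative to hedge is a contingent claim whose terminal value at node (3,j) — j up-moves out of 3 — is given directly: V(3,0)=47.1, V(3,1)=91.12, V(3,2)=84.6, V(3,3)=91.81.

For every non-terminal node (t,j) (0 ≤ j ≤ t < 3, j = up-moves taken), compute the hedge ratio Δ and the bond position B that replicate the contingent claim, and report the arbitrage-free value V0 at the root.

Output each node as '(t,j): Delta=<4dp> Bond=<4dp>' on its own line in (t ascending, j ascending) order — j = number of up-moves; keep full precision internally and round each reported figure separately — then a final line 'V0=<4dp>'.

No-arbitrage ⇒ martingale measure with p* = (R−d)/(u−d) = 0.6129.
Terminal payoffs: V(3,0)=47.1000, V(3,1)=91.1200, V(3,2)=84.6000, V(3,3)=91.8100
(2,0): S=39.9562. Δ = (V_up−V_dn)/(S_up−S_dn) = (91.1200−47.1000)/(45.5501−33.1636) = 3.5539. V = [p*·91.1200 + (1−p*)·47.1000]/1.02 = 72.6275. B = V − Δ·S = -69.3725.
(2,1): S=54.8796. Δ = (V_up−V_dn)/(S_up−S_dn) = (84.6000−91.1200)/(62.5627−45.5501) = -0.3832. V = [p*·84.6000 + (1−p*)·91.1200]/1.02 = 85.4156. B = V − Δ·S = 106.4478.
(2,2): S=75.3768. Δ = (V_up−V_dn)/(S_up−S_dn) = (91.8100−84.6000)/(85.9296−62.5627) = 0.3086. V = [p*·91.8100 + (1−p*)·84.6000]/1.02 = 87.2736. B = V − Δ·S = 64.0155.
(1,0): S=48.1400. Δ = (V_up−V_dn)/(S_up−S_dn) = (85.4156−72.6275)/(54.8796−39.9562) = 0.8569. V = [p*·85.4156 + (1−p*)·72.6275]/1.02 = 78.8876. B = V − Δ·S = 37.6356.
(1,1): S=66.1200. Δ = (V_up−V_dn)/(S_up−S_dn) = (87.2736−85.4156)/(75.3768−54.8796) = 0.0906. V = [p*·87.2736 + (1−p*)·85.4156]/1.02 = 84.8572. B = V − Δ·S = 78.8636.
(0,0): S=58.0000. Δ = (V_up−V_dn)/(S_up−S_dn) = (84.8572−78.8876)/(66.1200−48.1400) = 0.3320. V = [p*·84.8572 + (1−p*)·78.8876]/1.02 = 80.9278. B = V − Δ·S = 61.6710.
Check: Δ(0,0)·S0 + B(0,0) = 80.9278 = V0.

(0,0): Delta=0.3320 Bond=61.6710
(1,0): Delta=0.8569 Bond=37.6356
(1,1): Delta=0.0906 Bond=78.8636
(2,0): Delta=3.5539 Bond=-69.3725
(2,1): Delta=-0.3832 Bond=106.4478
(2,2): Delta=0.3086 Bond=64.0155
V0=80.9278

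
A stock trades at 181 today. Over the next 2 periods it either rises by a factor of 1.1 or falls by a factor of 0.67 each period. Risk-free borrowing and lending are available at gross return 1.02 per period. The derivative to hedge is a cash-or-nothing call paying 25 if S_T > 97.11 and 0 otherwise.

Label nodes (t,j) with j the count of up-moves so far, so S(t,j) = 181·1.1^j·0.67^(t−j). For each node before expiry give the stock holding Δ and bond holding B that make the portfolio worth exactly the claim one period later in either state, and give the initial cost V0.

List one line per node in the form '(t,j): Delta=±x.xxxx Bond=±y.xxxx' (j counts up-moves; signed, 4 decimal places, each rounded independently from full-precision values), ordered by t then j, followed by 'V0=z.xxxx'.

(0,0): Delta=0.0586 Bond=12.5929
(1,0): Delta=0.4794 Bond=-38.1897
(1,1): Delta=0.0000 Bond=24.5098
V0=23.1975

Since d<R<u, set p* = (R−d)/(u−d) = 0.8140; price each node as the discounted p*-expectation of its children.
At expiry t=2: V(2,0)=0.0000, V(2,1)=25.0000, V(2,2)=25.0000
  t=1,j=0: stock 121.2700 → up 133.3970 (V=25.0000), down 81.2509 (V=0.0000). Price 19.9498; hedge Δ=0.4794, bond B=-38.1897.
  t=1,j=1: stock 199.1000 → up 219.0100 (V=25.0000), down 133.3970 (V=25.0000). Price 24.5098; hedge Δ=0.0000, bond B=24.5098.
  t=0,j=0: stock 181.0000 → up 199.1000 (V=24.5098), down 121.2700 (V=19.9498). Price 23.1975; hedge Δ=0.0586, bond B=12.5929.
Each (Δ,B) replicates both successor values, so the strategy is self-financing and V0 is arbitrage-free.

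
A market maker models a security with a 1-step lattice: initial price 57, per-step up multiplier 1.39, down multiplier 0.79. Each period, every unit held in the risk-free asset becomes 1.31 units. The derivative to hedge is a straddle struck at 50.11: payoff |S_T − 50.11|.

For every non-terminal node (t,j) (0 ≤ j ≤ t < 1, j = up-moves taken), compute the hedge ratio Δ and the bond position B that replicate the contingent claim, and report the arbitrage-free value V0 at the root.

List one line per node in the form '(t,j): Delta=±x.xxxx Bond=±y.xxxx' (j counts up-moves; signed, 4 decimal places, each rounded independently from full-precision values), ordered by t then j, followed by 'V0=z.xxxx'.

(0,0): Delta=0.7029 Bond=-20.2845
V0=19.7822

No-arbitrage ⇒ martingale measure with p* = (R−d)/(u−d) = 0.8667.
Terminal values V(1,·): V(1,0)=5.0800, V(1,1)=29.1200
  t=0,j=0: stock 57.0000 → up 79.2300 (V=29.1200), down 45.0300 (V=5.0800). Price 19.7822; hedge Δ=0.7029, bond B=-20.2845.
Check: Δ(0,0)·S0 + B(0,0) = 19.7822 = V0.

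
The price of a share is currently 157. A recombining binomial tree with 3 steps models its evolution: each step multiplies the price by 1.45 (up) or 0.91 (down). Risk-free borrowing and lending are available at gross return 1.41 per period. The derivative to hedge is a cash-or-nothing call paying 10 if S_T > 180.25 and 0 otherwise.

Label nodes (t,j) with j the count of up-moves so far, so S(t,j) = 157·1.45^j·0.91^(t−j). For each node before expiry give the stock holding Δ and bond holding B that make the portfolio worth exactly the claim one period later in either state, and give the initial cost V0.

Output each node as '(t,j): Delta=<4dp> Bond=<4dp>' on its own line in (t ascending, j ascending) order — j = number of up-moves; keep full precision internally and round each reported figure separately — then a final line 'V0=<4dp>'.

(0,0): Delta=0.0003 Bond=3.5148
(1,0): Delta=0.0068 Bond=4.0295
(1,1): Delta=0.0000 Bond=5.0299
(2,0): Delta=0.1424 Bond=-11.9517
(2,1): Delta=0.0000 Bond=7.0922
(2,2): Delta=0.0000 Bond=7.0922
V0=3.5659

Since d<R<u, set p* = (R−d)/(u−d) = 0.9259; price each node as the discounted p*-expectation of its children.
Terminal payoffs: V(3,0)=0.0000, V(3,1)=10.0000, V(3,2)=10.0000, V(3,3)=10.0000
Node (2,0) S=130.0117: V=(p*·10.0000+(1−p*)·0.0000)/1.41=6.5669; Δ=(10.0000−0.0000)/(188.5170−118.3106)=0.1424; B=V−Δ·S=-11.9517
Node (2,1) S=207.1615: V=(p*·10.0000+(1−p*)·10.0000)/1.41=7.0922; Δ=(10.0000−10.0000)/(300.3842−188.5170)=0.0000; B=V−Δ·S=7.0922
Node (2,2) S=330.0925: V=(p*·10.0000+(1−p*)·10.0000)/1.41=7.0922; Δ=(10.0000−10.0000)/(478.6341−300.3842)=0.0000; B=V−Δ·S=7.0922
Node (1,0) S=142.8700: V=(p*·7.0922+(1−p*)·6.5669)/1.41=5.0023; Δ=(7.0922−6.5669)/(207.1615−130.0117)=0.0068; B=V−Δ·S=4.0295
Node (1,1) S=227.6500: V=(p*·7.0922+(1−p*)·7.0922)/1.41=5.0299; Δ=(7.0922−7.0922)/(330.0925−207.1615)=0.0000; B=V−Δ·S=5.0299
Node (0,0) S=157.0000: V=(p*·5.0299+(1−p*)·5.0023)/1.41=3.5659; Δ=(5.0299−5.0023)/(227.6500−142.8700)=0.0003; B=V−Δ·S=3.5148
Each (Δ,B) replicates both successor values, so the strategy is self-financing and V0 is arbitrage-free.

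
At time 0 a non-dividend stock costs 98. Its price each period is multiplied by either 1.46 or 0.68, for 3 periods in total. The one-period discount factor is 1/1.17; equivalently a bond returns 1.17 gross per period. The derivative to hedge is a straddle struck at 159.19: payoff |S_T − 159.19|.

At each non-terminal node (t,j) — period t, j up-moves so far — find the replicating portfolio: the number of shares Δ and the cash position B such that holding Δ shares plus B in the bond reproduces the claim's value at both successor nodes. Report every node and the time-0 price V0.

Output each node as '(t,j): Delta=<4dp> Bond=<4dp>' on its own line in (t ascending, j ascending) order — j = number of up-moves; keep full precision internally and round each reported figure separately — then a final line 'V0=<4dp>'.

Under the risk-neutral measure, an up-move has probability p* = (R−d)/(u−d) = 0.6282 and values discount at R = 1.17.
Terminal payoffs: V(3,0)=128.3757, V(3,1)=93.0298, V(3,2)=17.1402, V(3,3)=145.7993
(2,0): S=45.3152. Δ = (V_up−V_dn)/(S_up−S_dn) = (93.0298−128.3757)/(66.1602−30.8143) = -1.0000. V = [p*·93.0298 + (1−p*)·128.3757]/1.17 = 90.7446. B = V − Δ·S = 136.0598.
(2,1): S=97.2944. Δ = (V_up−V_dn)/(S_up−S_dn) = (17.1402−93.0298)/(142.0498−66.1602) = -1.0000. V = [p*·17.1402 + (1−p*)·93.0298]/1.17 = 38.7654. B = V − Δ·S = 136.0598.
(2,2): S=208.8968. Δ = (V_up−V_dn)/(S_up−S_dn) = (145.7993−17.1402)/(304.9893−142.0498) = 0.7896. V = [p*·145.7993 + (1−p*)·17.1402]/1.17 = 83.7304. B = V − Δ·S = -81.2173.
(1,0): S=66.6400. Δ = (V_up−V_dn)/(S_up−S_dn) = (38.7654−90.7446)/(97.2944−45.3152) = -1.0000. V = [p*·38.7654 + (1−p*)·90.7446]/1.17 = 49.6505. B = V − Δ·S = 116.2905.
(1,1): S=143.0800. Δ = (V_up−V_dn)/(S_up−S_dn) = (83.7304−38.7654)/(208.8968−97.2944) = 0.4029. V = [p*·83.7304 + (1−p*)·38.7654]/1.17 = 57.2757. B = V − Δ·S = -0.3716.
(0,0): S=98.0000. Δ = (V_up−V_dn)/(S_up−S_dn) = (57.2757−49.6505)/(143.0800−66.6400) = 0.0998. V = [p*·57.2757 + (1−p*)·49.6505]/1.17 = 46.5305. B = V − Δ·S = 36.7545.
The time-0 hedge costs 46.5305, which is the no-arbitrage price.

(0,0): Delta=0.0998 Bond=36.7545
(1,0): Delta=-1.0000 Bond=116.2905
(1,1): Delta=0.4029 Bond=-0.3716
(2,0): Delta=-1.0000 Bond=136.0598
(2,1): Delta=-1.0000 Bond=136.0598
(2,2): Delta=0.7896 Bond=-81.2173
V0=46.5305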